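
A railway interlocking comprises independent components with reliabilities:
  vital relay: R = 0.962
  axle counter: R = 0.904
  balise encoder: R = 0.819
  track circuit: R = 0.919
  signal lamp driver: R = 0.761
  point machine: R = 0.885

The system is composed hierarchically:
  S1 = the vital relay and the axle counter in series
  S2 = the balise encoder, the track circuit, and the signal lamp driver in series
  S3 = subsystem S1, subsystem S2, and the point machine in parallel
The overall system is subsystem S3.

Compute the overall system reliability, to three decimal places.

0.994

Series (vital relay and axle counter): 0.96200 × 0.90400 = 0.86965
Series (balise encoder, track circuit, and signal lamp driver): 0.81900 × 0.91900 × 0.76100 = 0.57278
Parallel ([0.86965], [0.57278], and point machine): 1 − (1 − 0.86965)(1 − 0.57278)(1 − 0.88500) = 0.994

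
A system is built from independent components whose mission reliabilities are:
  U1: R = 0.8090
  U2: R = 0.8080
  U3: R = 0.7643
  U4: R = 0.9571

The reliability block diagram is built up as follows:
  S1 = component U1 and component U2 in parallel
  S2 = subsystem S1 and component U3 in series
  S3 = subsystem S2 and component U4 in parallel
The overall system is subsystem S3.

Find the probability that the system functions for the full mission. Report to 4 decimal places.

Parallel (U1 and U2): 1 − (1 − 0.809000)(1 − 0.808000) = 0.963328
Series ([0.963328] and U3): 0.963328 × 0.764300 = 0.736272
Parallel ([0.736272] and U4): 1 − (1 − 0.736272)(1 − 0.957100) = 0.9887

0.9887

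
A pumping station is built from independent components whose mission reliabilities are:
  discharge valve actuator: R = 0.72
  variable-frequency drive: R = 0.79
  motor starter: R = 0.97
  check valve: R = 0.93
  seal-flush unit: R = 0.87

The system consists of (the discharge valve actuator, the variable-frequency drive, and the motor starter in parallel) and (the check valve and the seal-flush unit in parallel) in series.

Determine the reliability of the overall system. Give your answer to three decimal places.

Parallel (discharge valve actuator, variable-frequency drive, and motor starter): 1 − (1 − 0.72000)(1 − 0.79000)(1 − 0.97000) = 0.99824
Parallel (check valve and seal-flush unit): 1 − (1 − 0.93000)(1 − 0.87000) = 0.99090
Series ([0.99824] and [0.99090]): 0.99824 × 0.99090 = 0.989

0.989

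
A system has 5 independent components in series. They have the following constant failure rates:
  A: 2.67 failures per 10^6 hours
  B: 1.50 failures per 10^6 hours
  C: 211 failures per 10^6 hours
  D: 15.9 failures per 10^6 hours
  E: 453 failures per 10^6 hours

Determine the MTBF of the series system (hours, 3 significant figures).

Series of exponential components: λ_sys = Σ λ_i
λ_sys = 0.00000267 + 0.00000150 + 0.000211 + 0.0000159 + 0.000453 = 6.8407e-04 /h
MTBF = 1 / λ_sys = 1460 h

1460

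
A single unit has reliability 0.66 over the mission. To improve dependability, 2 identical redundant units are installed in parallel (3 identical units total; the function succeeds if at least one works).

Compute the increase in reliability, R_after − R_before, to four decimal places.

0.3007

R_before = 0.66
R_after = 1 − (1 − 0.66)^3 = 0.9607
ΔR = 0.9607 − 0.66 = 0.3007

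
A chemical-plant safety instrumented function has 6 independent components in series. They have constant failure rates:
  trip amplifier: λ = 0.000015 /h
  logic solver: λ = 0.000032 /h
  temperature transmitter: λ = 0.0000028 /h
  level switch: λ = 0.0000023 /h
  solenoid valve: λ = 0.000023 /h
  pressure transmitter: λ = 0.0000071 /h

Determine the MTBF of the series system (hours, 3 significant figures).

Series of exponential components: λ_sys = Σ λ_i
λ_sys = 0.000015 + 0.000032 + 0.0000028 + 0.0000023 + 0.000023 + 0.0000071 = 8.2200e-05 /h
MTBF = 1 / λ_sys = 12200 h

12200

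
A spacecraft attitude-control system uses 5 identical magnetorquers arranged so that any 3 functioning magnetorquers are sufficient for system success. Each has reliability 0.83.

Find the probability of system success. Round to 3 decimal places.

R = Σ_{i=3}^{5} C(5,i) p^i (1−p)^{5−i} with p = 0.83
C(5,3)·0.83^3·0.17^2 = 0.16525
C(5,4)·0.83^4·0.17^1 = 0.40340
C(5,5)·0.83^5·0.17^0 = 0.39390
Sum = 0.963

0.963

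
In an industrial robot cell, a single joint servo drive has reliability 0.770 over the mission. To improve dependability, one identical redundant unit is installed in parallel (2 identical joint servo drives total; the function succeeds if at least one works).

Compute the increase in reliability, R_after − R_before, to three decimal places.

R_before = 0.770
R_after = 1 − (1 − 0.770)^2 = 0.947
ΔR = 0.947 − 0.770 = 0.177

0.177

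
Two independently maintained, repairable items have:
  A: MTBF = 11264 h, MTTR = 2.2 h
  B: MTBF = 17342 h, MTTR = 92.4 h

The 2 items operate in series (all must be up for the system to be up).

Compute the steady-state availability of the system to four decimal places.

0.9945

A(A) = MTBF/(MTBF+MTTR) = 11264/(11264+2.2) = 0.999805
A(B) = MTBF/(MTBF+MTTR) = 17342/(17342+92.4) = 0.994700
Series availability: 0.999805 × 0.994700 = 0.9945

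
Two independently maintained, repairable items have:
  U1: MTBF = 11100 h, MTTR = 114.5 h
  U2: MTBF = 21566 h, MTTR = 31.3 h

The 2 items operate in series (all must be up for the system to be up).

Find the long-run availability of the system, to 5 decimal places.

0.98836

A(U1) = MTBF/(MTBF+MTTR) = 11100/(11100+114.5) = 0.989790
A(U2) = MTBF/(MTBF+MTTR) = 21566/(21566+31.3) = 0.998551
Series availability: 0.989790 × 0.998551 = 0.98836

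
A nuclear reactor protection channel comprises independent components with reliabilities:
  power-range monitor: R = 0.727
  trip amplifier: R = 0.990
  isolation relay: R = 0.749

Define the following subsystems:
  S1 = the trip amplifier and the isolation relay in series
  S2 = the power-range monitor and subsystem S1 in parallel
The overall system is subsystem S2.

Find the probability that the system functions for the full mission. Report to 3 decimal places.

Series (trip amplifier and isolation relay): 0.99000 × 0.74900 = 0.74151
Parallel (power-range monitor and [0.74151]): 1 − (1 − 0.72700)(1 − 0.74151) = 0.929

0.929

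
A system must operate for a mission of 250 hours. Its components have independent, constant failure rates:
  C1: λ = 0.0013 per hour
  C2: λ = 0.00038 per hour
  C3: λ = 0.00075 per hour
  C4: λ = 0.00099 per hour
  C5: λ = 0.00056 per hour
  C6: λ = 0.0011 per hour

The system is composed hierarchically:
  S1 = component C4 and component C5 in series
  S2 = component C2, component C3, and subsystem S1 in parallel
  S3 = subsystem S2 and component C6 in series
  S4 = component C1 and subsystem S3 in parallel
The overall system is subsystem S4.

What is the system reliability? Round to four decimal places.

R(C1) = exp(−0.0013 × 250) = 0.722527
R(C2) = exp(−0.00038 × 250) = 0.909373
R(C3) = exp(−0.00075 × 250) = 0.829029
R(C4) = exp(−0.00099 × 250) = 0.780750
R(C5) = exp(−0.00056 × 250) = 0.869358
R(C6) = exp(−0.0011 × 250) = 0.759572
Series (C4 and C5): 0.780750 × 0.869358 = 0.678751
Parallel (C2, C3, and [0.678751]): 1 − (1 − 0.909373)(1 − 0.829029)(1 − 0.678751) = 0.995022
Series ([0.995022] and C6): 0.995022 × 0.759572 = 0.755791
Parallel (C1 and [0.755791]): 1 − (1 − 0.722527)(1 − 0.755791) = 0.9322

0.9322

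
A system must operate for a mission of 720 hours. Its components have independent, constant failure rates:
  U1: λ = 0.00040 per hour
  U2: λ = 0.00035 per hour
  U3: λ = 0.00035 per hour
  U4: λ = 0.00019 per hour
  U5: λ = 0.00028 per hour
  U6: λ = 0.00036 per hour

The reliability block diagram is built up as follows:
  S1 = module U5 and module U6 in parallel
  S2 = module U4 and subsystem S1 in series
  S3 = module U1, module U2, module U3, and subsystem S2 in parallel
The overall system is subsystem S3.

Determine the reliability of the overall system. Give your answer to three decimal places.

R(U1) = exp(−0.00040 × 720) = 0.74976
R(U2) = exp(−0.00035 × 720) = 0.77724
R(U3) = exp(−0.00035 × 720) = 0.77724
R(U4) = exp(−0.00019 × 720) = 0.87214
R(U5) = exp(−0.00028 × 720) = 0.81742
R(U6) = exp(−0.00036 × 720) = 0.77167
Parallel (U5 and U6): 1 − (1 − 0.81742)(1 − 0.77167) = 0.95831
Series (U4 and [0.95831]): 0.87214 × 0.95831 = 0.83578
Parallel (U1, U2, U3, and [0.83578]): 1 − (1 − 0.74976)(1 − 0.77724)(1 − 0.77724)(1 − 0.83578) = 0.998

0.998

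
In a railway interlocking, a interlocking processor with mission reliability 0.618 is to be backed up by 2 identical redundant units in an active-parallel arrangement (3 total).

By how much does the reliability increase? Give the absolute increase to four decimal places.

0.3263

R_before = 0.618
R_after = 1 − (1 − 0.618)^3 = 0.9443
ΔR = 0.9443 − 0.618 = 0.3263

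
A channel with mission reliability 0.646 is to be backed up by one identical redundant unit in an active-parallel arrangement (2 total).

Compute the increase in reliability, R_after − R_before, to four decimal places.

R_before = 0.646
R_after = 1 − (1 − 0.646)^2 = 0.8747
ΔR = 0.8747 − 0.646 = 0.2287

0.2287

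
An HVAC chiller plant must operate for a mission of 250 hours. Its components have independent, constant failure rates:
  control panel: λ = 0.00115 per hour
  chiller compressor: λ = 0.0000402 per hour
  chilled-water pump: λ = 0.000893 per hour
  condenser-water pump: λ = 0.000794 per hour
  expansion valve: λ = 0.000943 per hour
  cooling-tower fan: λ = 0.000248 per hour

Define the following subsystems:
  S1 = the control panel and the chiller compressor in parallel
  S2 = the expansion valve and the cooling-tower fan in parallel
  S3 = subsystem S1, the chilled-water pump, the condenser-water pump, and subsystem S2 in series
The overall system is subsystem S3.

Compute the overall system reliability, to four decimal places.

R(control panel) = exp(−0.00115 × 250) = 0.750137
R(chiller compressor) = exp(−0.0000402 × 250) = 0.990000
R(chilled-water pump) = exp(−0.000893 × 250) = 0.799915
R(condenser-water pump) = exp(−0.000794 × 250) = 0.819960
R(expansion valve) = exp(−0.000943 × 250) = 0.789978
R(cooling-tower fan) = exp(−0.000248 × 250) = 0.939883
Parallel (control panel and chiller compressor): 1 − (1 − 0.750137)(1 − 0.990000) = 0.997501
Parallel (expansion valve and cooling-tower fan): 1 − (1 − 0.789978)(1 − 0.939883) = 0.987374
Series ([0.997501], chilled-water pump, condenser-water pump, and [0.987374]): 0.997501 × 0.799915 × 0.819960 × 0.987374 = 0.6460

0.6460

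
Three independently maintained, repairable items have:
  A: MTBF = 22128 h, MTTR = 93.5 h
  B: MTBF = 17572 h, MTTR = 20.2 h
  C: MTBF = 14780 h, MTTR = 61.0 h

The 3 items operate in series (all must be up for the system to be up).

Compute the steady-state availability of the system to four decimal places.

A(A) = MTBF/(MTBF+MTTR) = 22128/(22128+93.5) = 0.995792
A(B) = MTBF/(MTBF+MTTR) = 17572/(17572+20.2) = 0.998852
A(C) = MTBF/(MTBF+MTTR) = 14780/(14780+61.0) = 0.995890
Series availability: 0.995792 × 0.998852 × 0.995890 = 0.9906

0.9906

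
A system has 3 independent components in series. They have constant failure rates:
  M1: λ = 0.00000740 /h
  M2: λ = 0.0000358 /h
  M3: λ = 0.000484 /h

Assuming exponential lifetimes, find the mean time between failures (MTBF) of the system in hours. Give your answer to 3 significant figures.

Series of exponential components: λ_sys = Σ λ_i
λ_sys = 0.00000740 + 0.0000358 + 0.000484 = 5.2720e-04 /h
MTBF = 1 / λ_sys = 1900 h

1900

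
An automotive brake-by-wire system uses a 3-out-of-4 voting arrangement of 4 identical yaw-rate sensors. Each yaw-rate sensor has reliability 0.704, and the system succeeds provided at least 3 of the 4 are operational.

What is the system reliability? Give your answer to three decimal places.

0.659

R = Σ_{i=3}^{4} C(4,i) p^i (1−p)^{4−i} with p = 0.704
C(4,3)·0.704^3·0.296^1 = 0.41311
C(4,4)·0.704^4·0.296^0 = 0.24564
Sum = 0.659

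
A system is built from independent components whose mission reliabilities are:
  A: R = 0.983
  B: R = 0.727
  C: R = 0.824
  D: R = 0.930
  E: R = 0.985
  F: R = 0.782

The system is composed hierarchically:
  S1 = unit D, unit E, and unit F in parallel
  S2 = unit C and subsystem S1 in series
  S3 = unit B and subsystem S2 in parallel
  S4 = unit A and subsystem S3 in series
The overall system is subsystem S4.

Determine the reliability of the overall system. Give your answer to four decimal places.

Parallel (D, E, and F): 1 − (1 − 0.930000)(1 − 0.985000)(1 − 0.782000) = 0.999771
Series (C and [0.999771]): 0.824000 × 0.999771 = 0.823811
Parallel (B and [0.823811]): 1 − (1 − 0.727000)(1 − 0.823811) = 0.951900
Series (A and [0.951900]): 0.983000 × 0.951900 = 0.9357

0.9357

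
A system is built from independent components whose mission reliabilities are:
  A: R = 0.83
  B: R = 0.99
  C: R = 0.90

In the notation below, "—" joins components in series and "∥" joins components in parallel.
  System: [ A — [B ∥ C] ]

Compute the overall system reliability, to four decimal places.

Parallel (B and C): 1 − (1 − 0.990000)(1 − 0.900000) = 0.999000
Series (A and [0.999000]): 0.830000 × 0.999000 = 0.8292

0.8292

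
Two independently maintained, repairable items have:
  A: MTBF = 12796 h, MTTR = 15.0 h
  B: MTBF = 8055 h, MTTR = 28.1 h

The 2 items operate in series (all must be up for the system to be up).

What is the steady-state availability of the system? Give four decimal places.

A(A) = MTBF/(MTBF+MTTR) = 12796/(12796+15.0) = 0.998829
A(B) = MTBF/(MTBF+MTTR) = 8055/(8055+28.1) = 0.996524
Series availability: 0.998829 × 0.996524 = 0.9954

0.9954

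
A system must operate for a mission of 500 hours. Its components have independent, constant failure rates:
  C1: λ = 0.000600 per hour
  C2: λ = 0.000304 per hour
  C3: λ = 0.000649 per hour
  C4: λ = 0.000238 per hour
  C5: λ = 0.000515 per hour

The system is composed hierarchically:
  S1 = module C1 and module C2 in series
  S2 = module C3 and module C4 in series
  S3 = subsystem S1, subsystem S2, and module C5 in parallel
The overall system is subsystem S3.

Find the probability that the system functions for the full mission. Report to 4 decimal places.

0.9704

R(C1) = exp(−0.000600 × 500) = 0.740818
R(C2) = exp(−0.000304 × 500) = 0.858988
R(C3) = exp(−0.000649 × 500) = 0.722889
R(C4) = exp(−0.000238 × 500) = 0.887808
R(C5) = exp(−0.000515 × 500) = 0.772982
Series (C1 and C2): 0.740818 × 0.858988 = 0.636354
Series (C3 and C4): 0.722889 × 0.887808 = 0.641787
Parallel ([0.636354], [0.641787], and C5): 1 − (1 − 0.636354)(1 − 0.641787)(1 − 0.772982) = 0.9704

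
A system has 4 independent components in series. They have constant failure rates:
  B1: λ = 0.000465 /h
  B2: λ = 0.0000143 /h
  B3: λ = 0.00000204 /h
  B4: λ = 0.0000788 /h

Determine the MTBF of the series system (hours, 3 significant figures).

Series of exponential components: λ_sys = Σ λ_i
λ_sys = 0.000465 + 0.0000143 + 0.00000204 + 0.0000788 = 5.6014e-04 /h
MTBF = 1 / λ_sys = 1790 h

1790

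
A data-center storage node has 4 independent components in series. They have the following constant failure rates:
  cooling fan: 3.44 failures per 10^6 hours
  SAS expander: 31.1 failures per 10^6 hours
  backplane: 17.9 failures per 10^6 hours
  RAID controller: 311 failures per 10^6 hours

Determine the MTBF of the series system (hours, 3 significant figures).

Series of exponential components: λ_sys = Σ λ_i
λ_sys = 0.00000344 + 0.0000311 + 0.0000179 + 0.000311 = 3.6344e-04 /h
MTBF = 1 / λ_sys = 2750 h

2750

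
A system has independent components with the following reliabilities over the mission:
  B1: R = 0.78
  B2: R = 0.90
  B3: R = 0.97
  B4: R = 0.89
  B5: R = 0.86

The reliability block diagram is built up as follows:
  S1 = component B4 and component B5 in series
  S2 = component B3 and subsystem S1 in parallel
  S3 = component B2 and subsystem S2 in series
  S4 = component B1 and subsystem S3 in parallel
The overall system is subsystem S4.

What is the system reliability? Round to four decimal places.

0.9766

Series (B4 and B5): 0.890000 × 0.860000 = 0.765400
Parallel (B3 and [0.765400]): 1 − (1 − 0.970000)(1 − 0.765400) = 0.992962
Series (B2 and [0.992962]): 0.900000 × 0.992962 = 0.893666
Parallel (B1 and [0.893666]): 1 − (1 − 0.780000)(1 − 0.893666) = 0.9766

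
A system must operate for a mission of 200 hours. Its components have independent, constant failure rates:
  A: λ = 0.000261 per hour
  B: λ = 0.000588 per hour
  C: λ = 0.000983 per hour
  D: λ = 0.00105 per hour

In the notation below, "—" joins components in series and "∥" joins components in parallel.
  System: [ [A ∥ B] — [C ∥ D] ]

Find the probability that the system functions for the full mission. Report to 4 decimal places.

R(A) = exp(−0.000261 × 200) = 0.949139
R(B) = exp(−0.000588 × 200) = 0.889052
R(C) = exp(−0.000983 × 200) = 0.821519
R(D) = exp(−0.00105 × 200) = 0.810584
Parallel (A and B): 1 − (1 − 0.949139)(1 − 0.889052) = 0.994357
Parallel (C and D): 1 − (1 − 0.821519)(1 − 0.810584) = 0.966193
Series ([0.994357] and [0.966193]): 0.994357 × 0.966193 = 0.9607

0.9607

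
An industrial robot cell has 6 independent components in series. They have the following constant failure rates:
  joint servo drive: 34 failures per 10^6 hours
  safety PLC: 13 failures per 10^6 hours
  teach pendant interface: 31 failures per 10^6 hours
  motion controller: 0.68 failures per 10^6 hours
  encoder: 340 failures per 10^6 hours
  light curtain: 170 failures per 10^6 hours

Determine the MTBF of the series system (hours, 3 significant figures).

Series of exponential components: λ_sys = Σ λ_i
λ_sys = 0.000034 + 0.000013 + 0.000031 + 0.00000068 + 0.00034 + 0.00017 = 5.8868e-04 /h
MTBF = 1 / λ_sys = 1700 h

1700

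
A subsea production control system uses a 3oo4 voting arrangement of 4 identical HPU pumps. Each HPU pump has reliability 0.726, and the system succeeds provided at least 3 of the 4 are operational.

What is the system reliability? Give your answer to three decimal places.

0.697

R = Σ_{i=3}^{4} C(4,i) p^i (1−p)^{4−i} with p = 0.726
C(4,3)·0.726^3·0.274^1 = 0.41939
C(4,4)·0.726^4·0.274^0 = 0.27781
Sum = 0.697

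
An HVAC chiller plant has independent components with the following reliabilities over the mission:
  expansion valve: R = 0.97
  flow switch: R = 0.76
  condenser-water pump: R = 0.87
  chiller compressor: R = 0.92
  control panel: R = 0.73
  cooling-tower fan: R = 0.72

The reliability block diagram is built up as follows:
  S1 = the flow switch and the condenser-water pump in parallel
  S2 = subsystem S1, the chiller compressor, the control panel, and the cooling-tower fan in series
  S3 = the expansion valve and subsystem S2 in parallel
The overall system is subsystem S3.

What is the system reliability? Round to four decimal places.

0.9841

Parallel (flow switch and condenser-water pump): 1 − (1 − 0.760000)(1 − 0.870000) = 0.968800
Series ([0.968800], chiller compressor, control panel, and cooling-tower fan): 0.968800 × 0.920000 × 0.730000 × 0.720000 = 0.468465
Parallel (expansion valve and [0.468465]): 1 − (1 − 0.970000)(1 − 0.468465) = 0.9841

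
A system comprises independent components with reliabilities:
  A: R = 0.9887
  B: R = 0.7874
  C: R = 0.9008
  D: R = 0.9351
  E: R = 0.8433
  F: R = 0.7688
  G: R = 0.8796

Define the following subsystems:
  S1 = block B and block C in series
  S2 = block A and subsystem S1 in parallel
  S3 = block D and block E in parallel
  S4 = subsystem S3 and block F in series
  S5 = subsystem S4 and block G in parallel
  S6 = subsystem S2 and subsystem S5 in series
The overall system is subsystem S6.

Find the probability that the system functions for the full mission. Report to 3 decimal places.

Series (B and C): 0.78740 × 0.90080 = 0.70929
Parallel (A and [0.70929]): 1 − (1 − 0.98870)(1 − 0.70929) = 0.99671
Parallel (D and E): 1 − (1 − 0.93510)(1 − 0.84330) = 0.98983
Series ([0.98983] and F): 0.98983 × 0.76880 = 0.76098
Parallel ([0.76098] and G): 1 − (1 − 0.76098)(1 − 0.87960) = 0.97122
Series ([0.99671] and [0.97122]): 0.99671 × 0.97122 = 0.968

0.968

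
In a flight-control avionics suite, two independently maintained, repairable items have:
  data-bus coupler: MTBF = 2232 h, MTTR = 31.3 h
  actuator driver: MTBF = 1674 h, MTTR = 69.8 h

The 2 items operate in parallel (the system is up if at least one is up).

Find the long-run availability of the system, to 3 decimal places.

0.999

A(data-bus coupler) = MTBF/(MTBF+MTTR) = 2232/(2232+31.3) = 0.986171
A(actuator driver) = MTBF/(MTBF+MTTR) = 1674/(1674+69.8) = 0.959972
Parallel availability: 1 − (1 − 0.986171)(1 − 0.959972) = 0.999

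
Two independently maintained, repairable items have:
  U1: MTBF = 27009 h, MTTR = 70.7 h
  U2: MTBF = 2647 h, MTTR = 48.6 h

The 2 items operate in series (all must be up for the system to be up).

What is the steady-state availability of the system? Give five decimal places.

0.97941

A(U1) = MTBF/(MTBF+MTTR) = 27009/(27009+70.7) = 0.997389
A(U2) = MTBF/(MTBF+MTTR) = 2647/(2647+48.6) = 0.981971
Series availability: 0.997389 × 0.981971 = 0.97941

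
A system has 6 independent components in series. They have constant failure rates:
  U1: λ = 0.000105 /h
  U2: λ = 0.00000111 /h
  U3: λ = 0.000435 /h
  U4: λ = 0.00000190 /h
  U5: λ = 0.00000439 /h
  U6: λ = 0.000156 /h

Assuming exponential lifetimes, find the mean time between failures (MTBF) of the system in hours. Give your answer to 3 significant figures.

1420

Series of exponential components: λ_sys = Σ λ_i
λ_sys = 0.000105 + 0.00000111 + 0.000435 + 0.00000190 + 0.00000439 + 0.000156 = 7.0340e-04 /h
MTBF = 1 / λ_sys = 1420 h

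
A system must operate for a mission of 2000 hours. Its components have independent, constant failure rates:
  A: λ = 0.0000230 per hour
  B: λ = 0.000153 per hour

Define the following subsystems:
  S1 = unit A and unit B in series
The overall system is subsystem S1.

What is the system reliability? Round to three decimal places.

R(A) = exp(−0.0000230 × 2000) = 0.95504
R(B) = exp(−0.000153 × 2000) = 0.73639
Series (A and B): 0.95504 × 0.73639 = 0.703

0.703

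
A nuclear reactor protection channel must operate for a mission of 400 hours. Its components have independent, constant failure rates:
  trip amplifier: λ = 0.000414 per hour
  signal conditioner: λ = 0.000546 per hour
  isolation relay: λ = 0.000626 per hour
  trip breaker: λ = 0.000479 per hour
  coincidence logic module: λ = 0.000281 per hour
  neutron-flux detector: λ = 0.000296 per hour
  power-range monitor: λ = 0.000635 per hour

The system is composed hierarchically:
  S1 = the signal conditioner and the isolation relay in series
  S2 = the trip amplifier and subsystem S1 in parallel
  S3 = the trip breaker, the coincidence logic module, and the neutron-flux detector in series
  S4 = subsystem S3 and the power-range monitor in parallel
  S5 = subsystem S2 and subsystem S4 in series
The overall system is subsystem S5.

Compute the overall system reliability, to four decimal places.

0.8700

R(trip amplifier) = exp(−0.000414 × 400) = 0.847385
R(signal conditioner) = exp(−0.000546 × 400) = 0.803804
R(isolation relay) = exp(−0.000626 × 400) = 0.778489
R(trip breaker) = exp(−0.000479 × 400) = 0.825637
R(coincidence logic module) = exp(−0.000281 × 400) = 0.893687
R(neutron-flux detector) = exp(−0.000296 × 400) = 0.888341
R(power-range monitor) = exp(−0.000635 × 400) = 0.775692
Series (signal conditioner and isolation relay): 0.803804 × 0.778489 = 0.625753
Parallel (trip amplifier and [0.625753]): 1 − (1 − 0.847385)(1 − 0.625753) = 0.942884
Series (trip breaker, coincidence logic module, and neutron-flux detector): 0.825637 × 0.893687 × 0.888341 = 0.655472
Parallel ([0.655472] and power-range monitor): 1 − (1 − 0.655472)(1 − 0.775692) = 0.922720
Series ([0.942884] and [0.922720]): 0.942884 × 0.922720 = 0.8700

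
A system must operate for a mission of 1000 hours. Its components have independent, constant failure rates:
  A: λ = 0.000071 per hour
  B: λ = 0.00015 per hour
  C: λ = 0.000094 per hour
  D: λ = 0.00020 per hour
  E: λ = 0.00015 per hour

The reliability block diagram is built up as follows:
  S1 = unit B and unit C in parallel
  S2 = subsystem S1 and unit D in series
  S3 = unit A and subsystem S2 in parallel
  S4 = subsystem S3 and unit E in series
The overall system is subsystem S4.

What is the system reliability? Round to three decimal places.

0.849

R(A) = exp(−0.000071 × 1000) = 0.93146
R(B) = exp(−0.00015 × 1000) = 0.86071
R(C) = exp(−0.000094 × 1000) = 0.91028
R(D) = exp(−0.00020 × 1000) = 0.81873
R(E) = exp(−0.00015 × 1000) = 0.86071
Parallel (B and C): 1 − (1 − 0.86071)(1 − 0.91028) = 0.98750
Series ([0.98750] and D): 0.98750 × 0.81873 = 0.80850
Parallel (A and [0.80850]): 1 − (1 − 0.93146)(1 − 0.80850) = 0.98687
Series ([0.98687] and E): 0.98687 × 0.86071 = 0.849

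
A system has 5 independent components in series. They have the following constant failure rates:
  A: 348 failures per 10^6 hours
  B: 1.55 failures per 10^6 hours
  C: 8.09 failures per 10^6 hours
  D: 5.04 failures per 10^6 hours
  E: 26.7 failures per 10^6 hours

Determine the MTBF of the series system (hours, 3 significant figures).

Series of exponential components: λ_sys = Σ λ_i
λ_sys = 0.000348 + 0.00000155 + 0.00000809 + 0.00000504 + 0.0000267 = 3.8938e-04 /h
MTBF = 1 / λ_sys = 2570 h

2570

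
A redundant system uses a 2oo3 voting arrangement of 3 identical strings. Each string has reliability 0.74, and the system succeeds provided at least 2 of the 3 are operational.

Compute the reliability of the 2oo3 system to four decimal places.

R = Σ_{i=2}^{3} C(3,i) p^i (1−p)^{3−i} with p = 0.74
C(3,2)·0.74^2·0.26^1 = 0.427128
C(3,3)·0.74^3·0.26^0 = 0.405224
Sum = 0.8324

0.8324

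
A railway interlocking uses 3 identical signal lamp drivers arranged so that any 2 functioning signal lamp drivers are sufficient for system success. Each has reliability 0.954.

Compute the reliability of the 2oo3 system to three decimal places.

0.994

R = Σ_{i=2}^{3} C(3,i) p^i (1−p)^{3−i} with p = 0.954
C(3,2)·0.954^2·0.046^1 = 0.12560
C(3,3)·0.954^3·0.046^0 = 0.86825
Sum = 0.994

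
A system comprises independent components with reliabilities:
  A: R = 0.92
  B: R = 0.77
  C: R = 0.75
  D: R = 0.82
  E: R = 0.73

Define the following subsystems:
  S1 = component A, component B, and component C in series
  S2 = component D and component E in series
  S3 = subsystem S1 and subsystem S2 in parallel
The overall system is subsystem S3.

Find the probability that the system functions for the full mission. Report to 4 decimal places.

0.8119

Series (A, B, and C): 0.920000 × 0.770000 × 0.750000 = 0.531300
Series (D and E): 0.820000 × 0.730000 = 0.598600
Parallel ([0.531300] and [0.598600]): 1 − (1 − 0.531300)(1 − 0.598600) = 0.8119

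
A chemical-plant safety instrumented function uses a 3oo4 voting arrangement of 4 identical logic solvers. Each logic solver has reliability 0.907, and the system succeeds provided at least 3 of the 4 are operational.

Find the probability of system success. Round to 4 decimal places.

R = Σ_{i=3}^{4} C(4,i) p^i (1−p)^{4−i} with p = 0.907
C(4,3)·0.907^3·0.093^1 = 0.277565
C(4,4)·0.907^4·0.093^0 = 0.676751
Sum = 0.9543

0.9543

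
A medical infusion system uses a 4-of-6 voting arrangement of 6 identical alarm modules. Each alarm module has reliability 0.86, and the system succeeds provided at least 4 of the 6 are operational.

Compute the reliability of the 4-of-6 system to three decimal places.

R = Σ_{i=4}^{6} C(6,i) p^i (1−p)^{6−i} with p = 0.86
C(6,4)·0.86^4·0.14^2 = 0.16082
C(6,5)·0.86^5·0.14^1 = 0.39516
C(6,6)·0.86^6·0.14^0 = 0.40457
Sum = 0.961

0.961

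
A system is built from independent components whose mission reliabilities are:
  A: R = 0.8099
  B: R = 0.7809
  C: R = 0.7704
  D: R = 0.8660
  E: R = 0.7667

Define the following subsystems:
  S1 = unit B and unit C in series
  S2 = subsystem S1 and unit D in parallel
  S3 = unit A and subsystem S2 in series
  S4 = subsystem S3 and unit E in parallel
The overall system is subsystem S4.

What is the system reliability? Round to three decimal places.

Series (B and C): 0.78090 × 0.77040 = 0.60161
Parallel ([0.60161] and D): 1 − (1 − 0.60161)(1 − 0.86600) = 0.94662
Series (A and [0.94662]): 0.80990 × 0.94662 = 0.76667
Parallel ([0.76667] and E): 1 − (1 − 0.76667)(1 − 0.76670) = 0.946

0.946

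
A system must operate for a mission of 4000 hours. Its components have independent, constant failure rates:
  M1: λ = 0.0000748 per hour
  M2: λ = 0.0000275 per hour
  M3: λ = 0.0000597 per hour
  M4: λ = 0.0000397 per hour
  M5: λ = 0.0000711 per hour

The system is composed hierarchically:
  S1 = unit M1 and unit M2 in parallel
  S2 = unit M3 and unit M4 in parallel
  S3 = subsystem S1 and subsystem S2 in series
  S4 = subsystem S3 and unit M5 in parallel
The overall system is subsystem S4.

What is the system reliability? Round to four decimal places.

0.9858

R(M1) = exp(−0.0000748 × 4000) = 0.741411
R(M2) = exp(−0.0000275 × 4000) = 0.895834
R(M3) = exp(−0.0000597 × 4000) = 0.787572
R(M4) = exp(−0.0000397 × 4000) = 0.853167
R(M5) = exp(−0.0000711 × 4000) = 0.752466
Parallel (M1 and M2): 1 − (1 − 0.741411)(1 − 0.895834) = 0.973064
Parallel (M3 and M4): 1 − (1 − 0.787572)(1 − 0.853167) = 0.968809
Series ([0.973064] and [0.968809]): 0.973064 × 0.968809 = 0.942713
Parallel ([0.942713] and M5): 1 − (1 − 0.942713)(1 − 0.752466) = 0.9858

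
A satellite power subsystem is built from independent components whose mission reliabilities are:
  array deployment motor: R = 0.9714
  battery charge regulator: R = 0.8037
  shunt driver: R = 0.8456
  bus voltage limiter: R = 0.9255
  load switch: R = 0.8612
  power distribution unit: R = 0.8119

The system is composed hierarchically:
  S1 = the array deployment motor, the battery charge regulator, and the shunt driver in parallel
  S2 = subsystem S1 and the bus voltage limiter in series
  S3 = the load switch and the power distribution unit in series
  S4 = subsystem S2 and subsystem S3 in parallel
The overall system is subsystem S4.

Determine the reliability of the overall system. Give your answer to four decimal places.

0.9773

Parallel (array deployment motor, battery charge regulator, and shunt driver): 1 − (1 − 0.971400)(1 − 0.803700)(1 − 0.845600) = 0.999133
Series ([0.999133] and bus voltage limiter): 0.999133 × 0.925500 = 0.924698
Series (load switch and power distribution unit): 0.861200 × 0.811900 = 0.699208
Parallel ([0.924698] and [0.699208]): 1 − (1 − 0.924698)(1 − 0.699208) = 0.9773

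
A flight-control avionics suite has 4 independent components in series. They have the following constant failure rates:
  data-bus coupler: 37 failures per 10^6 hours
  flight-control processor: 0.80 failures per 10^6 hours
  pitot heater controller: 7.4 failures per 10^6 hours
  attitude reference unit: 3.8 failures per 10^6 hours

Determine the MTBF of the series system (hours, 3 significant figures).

Series of exponential components: λ_sys = Σ λ_i
λ_sys = 0.000037 + 0.00000080 + 0.0000074 + 0.0000038 = 4.9000e-05 /h
MTBF = 1 / λ_sys = 20400 h

20400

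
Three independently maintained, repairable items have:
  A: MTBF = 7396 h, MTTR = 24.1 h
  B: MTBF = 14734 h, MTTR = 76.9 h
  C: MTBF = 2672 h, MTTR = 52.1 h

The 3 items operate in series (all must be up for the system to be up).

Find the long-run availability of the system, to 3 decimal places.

0.973

A(A) = MTBF/(MTBF+MTTR) = 7396/(7396+24.1) = 0.996752
A(B) = MTBF/(MTBF+MTTR) = 14734/(14734+76.9) = 0.994808
A(C) = MTBF/(MTBF+MTTR) = 2672/(2672+52.1) = 0.980874
Series availability: 0.996752 × 0.994808 × 0.980874 = 0.973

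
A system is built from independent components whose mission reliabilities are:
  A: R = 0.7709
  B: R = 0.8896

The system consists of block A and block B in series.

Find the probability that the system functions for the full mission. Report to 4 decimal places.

Series (A and B): 0.770900 × 0.889600 = 0.6858

0.6858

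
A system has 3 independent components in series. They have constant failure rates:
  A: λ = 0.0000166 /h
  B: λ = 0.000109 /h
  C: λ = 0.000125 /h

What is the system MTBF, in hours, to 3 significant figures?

3990

Series of exponential components: λ_sys = Σ λ_i
λ_sys = 0.0000166 + 0.000109 + 0.000125 = 2.5060e-04 /h
MTBF = 1 / λ_sys = 3990 h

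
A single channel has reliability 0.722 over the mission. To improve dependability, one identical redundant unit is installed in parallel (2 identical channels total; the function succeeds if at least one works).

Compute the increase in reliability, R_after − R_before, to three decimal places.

0.201

R_before = 0.722
R_after = 1 − (1 − 0.722)^2 = 0.923
ΔR = 0.923 − 0.722 = 0.201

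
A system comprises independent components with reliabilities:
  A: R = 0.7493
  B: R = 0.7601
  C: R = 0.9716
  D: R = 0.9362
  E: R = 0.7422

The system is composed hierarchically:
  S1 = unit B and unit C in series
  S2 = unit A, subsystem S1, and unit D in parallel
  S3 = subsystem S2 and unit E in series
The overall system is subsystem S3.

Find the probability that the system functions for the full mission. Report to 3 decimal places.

Series (B and C): 0.76010 × 0.97160 = 0.73851
Parallel (A, [0.73851], and D): 1 − (1 − 0.74930)(1 − 0.73851)(1 − 0.93620) = 0.99582
Series ([0.99582] and E): 0.99582 × 0.74220 = 0.739

0.739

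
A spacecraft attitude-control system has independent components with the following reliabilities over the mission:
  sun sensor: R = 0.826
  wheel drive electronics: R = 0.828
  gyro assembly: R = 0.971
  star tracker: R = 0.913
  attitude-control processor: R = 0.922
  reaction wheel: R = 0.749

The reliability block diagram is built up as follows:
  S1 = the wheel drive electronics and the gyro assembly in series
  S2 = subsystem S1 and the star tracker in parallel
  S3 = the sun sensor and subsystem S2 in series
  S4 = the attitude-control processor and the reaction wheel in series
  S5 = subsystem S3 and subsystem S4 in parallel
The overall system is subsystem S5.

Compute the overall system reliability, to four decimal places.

Series (wheel drive electronics and gyro assembly): 0.828000 × 0.971000 = 0.803988
Parallel ([0.803988] and star tracker): 1 − (1 − 0.803988)(1 − 0.913000) = 0.982947
Series (sun sensor and [0.982947]): 0.826000 × 0.982947 = 0.811914
Series (attitude-control processor and reaction wheel): 0.922000 × 0.749000 = 0.690578
Parallel ([0.811914] and [0.690578]): 1 − (1 − 0.811914)(1 − 0.690578) = 0.9418

0.9418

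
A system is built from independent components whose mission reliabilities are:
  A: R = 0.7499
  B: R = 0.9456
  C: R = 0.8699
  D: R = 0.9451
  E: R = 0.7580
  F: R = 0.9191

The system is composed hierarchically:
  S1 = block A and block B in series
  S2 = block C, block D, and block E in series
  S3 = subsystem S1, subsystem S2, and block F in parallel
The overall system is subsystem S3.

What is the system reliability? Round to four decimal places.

0.9911

Series (A and B): 0.749900 × 0.945600 = 0.709105
Series (C, D, and E): 0.869900 × 0.945100 × 0.758000 = 0.623184
Parallel ([0.709105], [0.623184], and F): 1 − (1 − 0.709105)(1 − 0.623184)(1 − 0.919100) = 0.9911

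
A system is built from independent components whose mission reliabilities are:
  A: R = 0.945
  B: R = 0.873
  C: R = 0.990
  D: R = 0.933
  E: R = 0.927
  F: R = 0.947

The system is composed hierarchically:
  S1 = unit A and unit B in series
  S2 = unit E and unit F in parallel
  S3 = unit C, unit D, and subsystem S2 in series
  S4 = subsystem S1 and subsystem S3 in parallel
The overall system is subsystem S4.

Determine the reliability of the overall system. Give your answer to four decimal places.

Series (A and B): 0.945000 × 0.873000 = 0.824985
Parallel (E and F): 1 − (1 − 0.927000)(1 − 0.947000) = 0.996131
Series (C, D, and [0.996131]): 0.990000 × 0.933000 × 0.996131 = 0.920096
Parallel ([0.824985] and [0.920096]): 1 − (1 − 0.824985)(1 − 0.920096) = 0.9860

0.9860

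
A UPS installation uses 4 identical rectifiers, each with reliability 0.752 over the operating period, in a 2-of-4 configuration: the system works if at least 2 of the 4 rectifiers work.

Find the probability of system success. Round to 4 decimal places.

0.9503

R = Σ_{i=2}^{4} C(4,i) p^i (1−p)^{4−i} with p = 0.752
C(4,2)·0.752^2·0.248^2 = 0.208685
C(4,3)·0.752^3·0.248^1 = 0.421857
C(4,4)·0.752^4·0.248^0 = 0.319795
Sum = 0.9503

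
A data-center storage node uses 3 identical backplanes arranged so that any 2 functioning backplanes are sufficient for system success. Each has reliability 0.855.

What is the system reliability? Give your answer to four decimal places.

R = Σ_{i=2}^{3} C(3,i) p^i (1−p)^{3−i} with p = 0.855
C(3,2)·0.855^2·0.145^1 = 0.317996
C(3,3)·0.855^3·0.145^0 = 0.625026
Sum = 0.9430

0.9430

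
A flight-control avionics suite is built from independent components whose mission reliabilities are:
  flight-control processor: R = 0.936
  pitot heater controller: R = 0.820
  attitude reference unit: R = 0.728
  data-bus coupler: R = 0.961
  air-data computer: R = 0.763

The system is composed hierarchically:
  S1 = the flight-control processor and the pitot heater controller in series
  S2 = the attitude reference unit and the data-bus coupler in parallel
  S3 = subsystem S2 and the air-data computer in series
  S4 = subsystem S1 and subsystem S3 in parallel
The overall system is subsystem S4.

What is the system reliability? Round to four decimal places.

0.9430

Series (flight-control processor and pitot heater controller): 0.936000 × 0.820000 = 0.767520
Parallel (attitude reference unit and data-bus coupler): 1 − (1 − 0.728000)(1 − 0.961000) = 0.989392
Series ([0.989392] and air-data computer): 0.989392 × 0.763000 = 0.754906
Parallel ([0.767520] and [0.754906]): 1 − (1 − 0.767520)(1 − 0.754906) = 0.9430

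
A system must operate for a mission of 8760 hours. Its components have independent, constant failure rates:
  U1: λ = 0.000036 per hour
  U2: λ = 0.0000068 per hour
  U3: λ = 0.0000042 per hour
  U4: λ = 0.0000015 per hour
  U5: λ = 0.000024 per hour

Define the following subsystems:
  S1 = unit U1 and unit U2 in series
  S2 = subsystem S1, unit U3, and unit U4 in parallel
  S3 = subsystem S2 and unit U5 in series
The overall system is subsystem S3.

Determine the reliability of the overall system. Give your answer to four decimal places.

R(U1) = exp(−0.000036 × 8760) = 0.729526
R(U2) = exp(−0.0000068 × 8760) = 0.942171
R(U3) = exp(−0.0000042 × 8760) = 0.963877
R(U4) = exp(−0.0000015 × 8760) = 0.986946
R(U5) = exp(−0.000024 × 8760) = 0.810390
Series (U1 and U2): 0.729526 × 0.942171 = 0.687338
Parallel ([0.687338], U3, and U4): 1 − (1 − 0.687338)(1 − 0.963877)(1 − 0.986946) = 0.999853
Series ([0.999853] and U5): 0.999853 × 0.810390 = 0.8103

0.8103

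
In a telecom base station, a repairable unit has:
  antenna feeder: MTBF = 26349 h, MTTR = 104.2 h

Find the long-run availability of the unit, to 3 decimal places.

A(antenna feeder) = MTBF/(MTBF+MTTR) = 26349/(26349+104.2) = 0.996

0.996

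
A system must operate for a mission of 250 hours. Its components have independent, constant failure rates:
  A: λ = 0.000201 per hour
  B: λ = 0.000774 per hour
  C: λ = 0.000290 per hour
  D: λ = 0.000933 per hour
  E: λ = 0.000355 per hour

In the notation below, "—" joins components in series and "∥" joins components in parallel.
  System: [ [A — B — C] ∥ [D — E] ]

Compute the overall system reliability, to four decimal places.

0.9254

R(A) = exp(−0.000201 × 250) = 0.950992
R(B) = exp(−0.000774 × 250) = 0.824070
R(C) = exp(−0.000290 × 250) = 0.930066
R(D) = exp(−0.000933 × 250) = 0.791956
R(E) = exp(−0.000355 × 250) = 0.915074
Series (A, B, and C): 0.950992 × 0.824070 × 0.930066 = 0.728878
Series (D and E): 0.791956 × 0.915074 = 0.724698
Parallel ([0.728878] and [0.724698]): 1 − (1 − 0.728878)(1 − 0.724698) = 0.9254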